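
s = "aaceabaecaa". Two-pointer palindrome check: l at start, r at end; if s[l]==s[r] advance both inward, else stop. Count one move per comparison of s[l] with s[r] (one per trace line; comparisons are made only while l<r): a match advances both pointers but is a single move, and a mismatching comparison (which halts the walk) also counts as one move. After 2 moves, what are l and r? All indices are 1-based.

[1,11] 'a'=='a' → l++,r--
[2,10] 'a'=='a' → l++,r--

l=3, r=9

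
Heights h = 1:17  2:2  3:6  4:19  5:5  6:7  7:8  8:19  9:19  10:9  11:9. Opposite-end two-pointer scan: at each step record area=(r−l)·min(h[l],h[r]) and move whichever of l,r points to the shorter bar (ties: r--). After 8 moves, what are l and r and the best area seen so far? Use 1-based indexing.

l=4, r=6, best area=136

[1,11] min(17,9)*10=90 best=90 * → r--
[1,10] min(17,9)*9=81 best=90 → r--
[1,9] min(17,19)*8=136 best=136 * → l++
[2,9] min(2,19)*7=14 best=136 → l++
[3,9] min(6,19)*6=36 best=136 → l++
[4,9] min(19,19)*5=95 best=136 → r--
[4,8] min(19,19)*4=76 best=136 → r--
[4,7] min(19,8)*3=24 best=136 → r--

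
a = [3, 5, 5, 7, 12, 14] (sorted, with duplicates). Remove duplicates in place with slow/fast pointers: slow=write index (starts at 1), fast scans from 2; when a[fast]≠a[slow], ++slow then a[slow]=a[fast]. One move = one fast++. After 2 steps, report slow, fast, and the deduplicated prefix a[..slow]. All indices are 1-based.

slow=2, fast=4, prefix=[3, 5]

(s=1,f=2) a[fast]=5≠a[slow]=3 write a[2]=5 → slow++,fast++
(s=2,f=3) a[fast]=5=a[slow] dup → fast++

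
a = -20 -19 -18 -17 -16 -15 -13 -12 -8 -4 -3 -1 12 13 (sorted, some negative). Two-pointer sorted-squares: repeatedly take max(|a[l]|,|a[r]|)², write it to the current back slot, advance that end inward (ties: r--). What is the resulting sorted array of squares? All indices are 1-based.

[1, 9, 16, 64, 144, 144, 169, 169, 225, 256, 289, 324, 361, 400]

l=1 r=14: |-20|>|13| out[14]=400, l++
l=2 r=14: |-19|>|13| out[13]=361, l++
l=3 r=14: |-18|>|13| out[12]=324, l++
l=4 r=14: |-17|>|13| out[11]=289, l++
l=5 r=14: |-16|>|13| out[10]=256, l++
l=6 r=14: |-15|>|13| out[9]=225, l++
l=7 r=14: |-13|<=|13| out[8]=169, r--
l=7 r=13: |-13|>|12| out[7]=169, l++
l=8 r=13: |-12|<=|12| out[6]=144, r--
l=8 r=12: |-12|>|-1| out[5]=144, l++
l=9 r=12: |-8|>|-1| out[4]=64, l++
l=10 r=12: |-4|>|-1| out[3]=16, l++
l=11 r=12: |-3|>|-1| out[2]=9, l++
l=12 r=12: |-1|<=|-1| out[1]=1, r--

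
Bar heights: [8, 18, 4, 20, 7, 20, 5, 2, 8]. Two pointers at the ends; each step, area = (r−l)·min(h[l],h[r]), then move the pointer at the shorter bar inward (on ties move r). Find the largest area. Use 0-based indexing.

max area = 72

l=0 r=8: min(8,8)*8=64 best=64 *, r--
l=0 r=7: min(8,2)*7=14 best=64, r--
l=0 r=6: min(8,5)*6=30 best=64, r--
l=0 r=5: min(8,20)*5=40 best=64, l++
l=1 r=5: min(18,20)*4=72 best=72 *, l++
l=2 r=5: min(4,20)*3=12 best=72, l++
l=3 r=5: min(20,20)*2=40 best=72, r--
l=3 r=4: min(20,7)*1=7 best=72, r--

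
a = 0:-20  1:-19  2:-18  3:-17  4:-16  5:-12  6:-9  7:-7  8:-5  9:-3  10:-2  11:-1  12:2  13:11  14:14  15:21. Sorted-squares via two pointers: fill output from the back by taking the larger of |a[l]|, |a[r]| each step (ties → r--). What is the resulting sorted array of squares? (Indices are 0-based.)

[0,15] |-20|<=|21| out[15]=441 → r--
[0,14] |-20|>|14| out[14]=400 → l++
[1,14] |-19|>|14| out[13]=361 → l++
[2,14] |-18|>|14| out[12]=324 → l++
[3,14] |-17|>|14| out[11]=289 → l++
[4,14] |-16|>|14| out[10]=256 → l++
[5,14] |-12|<=|14| out[9]=196 → r--
[5,13] |-12|>|11| out[8]=144 → l++
[6,13] |-9|<=|11| out[7]=121 → r--
[6,12] |-9|>|2| out[6]=81 → l++
[7,12] |-7|>|2| out[5]=49 → l++
[8,12] |-5|>|2| out[4]=25 → l++
[9,12] |-3|>|2| out[3]=9 → l++
[10,12] |-2|<=|2| out[2]=4 → r--
[10,11] |-2|>|-1| out[1]=4 → l++
[11,11] |-1|<=|-1| out[0]=1 → r--

[1, 4, 4, 9, 25, 49, 81, 121, 144, 196, 256, 289, 324, 361, 400, 441]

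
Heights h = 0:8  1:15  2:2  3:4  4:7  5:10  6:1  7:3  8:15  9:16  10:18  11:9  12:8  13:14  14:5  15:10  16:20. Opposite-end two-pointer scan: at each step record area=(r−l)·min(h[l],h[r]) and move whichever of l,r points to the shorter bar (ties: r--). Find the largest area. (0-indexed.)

max area = 225

l=0 r=16: min(8,20)*16=128 best=128 *, l++
l=1 r=16: min(15,20)*15=225 best=225 *, l++
l=2 r=16: min(2,20)*14=28 best=225, l++
l=3 r=16: min(4,20)*13=52 best=225, l++
l=4 r=16: min(7,20)*12=84 best=225, l++
l=5 r=16: min(10,20)*11=110 best=225, l++
l=6 r=16: min(1,20)*10=10 best=225, l++
l=7 r=16: min(3,20)*9=27 best=225, l++
l=8 r=16: min(15,20)*8=120 best=225, l++
l=9 r=16: min(16,20)*7=112 best=225, l++
l=10 r=16: min(18,20)*6=108 best=225, l++
l=11 r=16: min(9,20)*5=45 best=225, l++
l=12 r=16: min(8,20)*4=32 best=225, l++
l=13 r=16: min(14,20)*3=42 best=225, l++
l=14 r=16: min(5,20)*2=10 best=225, l++
l=15 r=16: min(10,20)*1=10 best=225, l++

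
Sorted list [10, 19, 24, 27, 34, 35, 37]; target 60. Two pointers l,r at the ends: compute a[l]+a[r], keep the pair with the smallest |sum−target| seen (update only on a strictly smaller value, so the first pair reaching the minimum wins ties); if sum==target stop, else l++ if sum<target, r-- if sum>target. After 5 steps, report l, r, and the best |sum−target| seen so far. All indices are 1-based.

[1,7] 10+37=47 d=13 * → l++
[2,7] 19+37=56 d=4 * → l++
[3,7] 24+37=61 d=1 * → r--
[3,6] 24+35=59 d=1 → l++
[4,6] 27+35=62 d=2 → r--

l=4, r=5, best |Δ|=1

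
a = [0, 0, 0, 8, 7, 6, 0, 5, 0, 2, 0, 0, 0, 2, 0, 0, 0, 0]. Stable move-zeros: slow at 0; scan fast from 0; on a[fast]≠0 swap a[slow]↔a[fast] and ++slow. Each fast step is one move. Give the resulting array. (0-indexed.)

slow=0 fast=0: a[fast]=0, fast++
slow=0 fast=1: a[fast]=0, fast++
slow=0 fast=2: a[fast]=0, fast++
slow=0 fast=3: a[fast]=8≠0 swap→a[0]=8, slow++,fast++
slow=1 fast=4: a[fast]=7≠0 swap→a[1]=7, slow++,fast++
slow=2 fast=5: a[fast]=6≠0 swap→a[2]=6, slow++,fast++
slow=3 fast=6: a[fast]=0, fast++
slow=3 fast=7: a[fast]=5≠0 swap→a[3]=5, slow++,fast++
slow=4 fast=8: a[fast]=0, fast++
slow=4 fast=9: a[fast]=2≠0 swap→a[4]=2, slow++,fast++
slow=5 fast=10: a[fast]=0, fast++
slow=5 fast=11: a[fast]=0, fast++
slow=5 fast=12: a[fast]=0, fast++
slow=5 fast=13: a[fast]=2≠0 swap→a[5]=2, slow++,fast++
slow=6 fast=14: a[fast]=0, fast++
slow=6 fast=15: a[fast]=0, fast++
slow=6 fast=16: a[fast]=0, fast++
slow=6 fast=17: a[fast]=0, fast++

[8, 7, 6, 5, 2, 2, 0, 0, 0, 0, 0, 0, 0, 0, 0, 0, 0, 0]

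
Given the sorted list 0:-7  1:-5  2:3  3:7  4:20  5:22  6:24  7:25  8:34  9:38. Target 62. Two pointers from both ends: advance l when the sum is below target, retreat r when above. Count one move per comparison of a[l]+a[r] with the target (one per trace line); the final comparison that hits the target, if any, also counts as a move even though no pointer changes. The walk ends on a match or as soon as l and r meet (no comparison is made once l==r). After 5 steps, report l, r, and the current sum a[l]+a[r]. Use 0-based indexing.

l=5, r=9, sum=60

[0,9] -7+38=31 <62 → l++
[1,9] -5+38=33 <62 → l++
[2,9] 3+38=41 <62 → l++
[3,9] 7+38=45 <62 → l++
[4,9] 20+38=58 <62 → l++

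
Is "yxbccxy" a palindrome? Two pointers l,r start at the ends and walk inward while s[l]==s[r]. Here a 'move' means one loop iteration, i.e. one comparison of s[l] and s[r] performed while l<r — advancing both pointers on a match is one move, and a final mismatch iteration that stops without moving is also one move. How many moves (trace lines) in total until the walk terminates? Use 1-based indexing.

3 moves

[1,7] 'y'=='y' → l++,r--
[2,6] 'x'=='x' → l++,r--
[3,5] 'b'!='c' → stop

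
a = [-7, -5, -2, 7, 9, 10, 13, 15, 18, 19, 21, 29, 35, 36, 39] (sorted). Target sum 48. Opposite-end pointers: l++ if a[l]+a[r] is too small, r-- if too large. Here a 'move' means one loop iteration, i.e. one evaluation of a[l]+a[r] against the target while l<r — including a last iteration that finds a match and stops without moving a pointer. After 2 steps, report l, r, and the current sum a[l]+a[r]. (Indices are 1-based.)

l=1 r=15: -7+39=32 <48, l++
l=2 r=15: -5+39=34 <48, l++

l=3, r=15, sum=37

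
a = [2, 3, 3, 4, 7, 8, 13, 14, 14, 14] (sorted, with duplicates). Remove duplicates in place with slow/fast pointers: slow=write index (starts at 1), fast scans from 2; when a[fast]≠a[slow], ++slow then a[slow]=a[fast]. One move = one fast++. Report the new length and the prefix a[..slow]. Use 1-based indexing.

slow=1 fast=2: a[fast]=3≠a[slow]=2 write a[2]=3, slow++,fast++
slow=2 fast=3: a[fast]=3=a[slow] dup, fast++
slow=2 fast=4: a[fast]=4≠a[slow]=3 write a[3]=4, slow++,fast++
slow=3 fast=5: a[fast]=7≠a[slow]=4 write a[4]=7, slow++,fast++
slow=4 fast=6: a[fast]=8≠a[slow]=7 write a[5]=8, slow++,fast++
slow=5 fast=7: a[fast]=13≠a[slow]=8 write a[6]=13, slow++,fast++
slow=6 fast=8: a[fast]=14≠a[slow]=13 write a[7]=14, slow++,fast++
slow=7 fast=9: a[fast]=14=a[slow] dup, fast++
slow=7 fast=10: a[fast]=14=a[slow] dup, fast++

length 7; prefix = [2, 3, 4, 7, 8, 13, 14]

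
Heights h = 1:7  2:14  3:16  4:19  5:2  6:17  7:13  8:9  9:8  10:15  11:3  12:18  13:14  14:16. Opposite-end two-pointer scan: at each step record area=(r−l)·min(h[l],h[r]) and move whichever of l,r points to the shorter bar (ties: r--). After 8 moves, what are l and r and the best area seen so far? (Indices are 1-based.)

l=4, r=9, best area=176

l=1 r=14: min(7,16)*13=91 best=91 *, l++
l=2 r=14: min(14,16)*12=168 best=168 *, l++
l=3 r=14: min(16,16)*11=176 best=176 *, r--
l=3 r=13: min(16,14)*10=140 best=176, r--
l=3 r=12: min(16,18)*9=144 best=176, l++
l=4 r=12: min(19,18)*8=144 best=176, r--
l=4 r=11: min(19,3)*7=21 best=176, r--
l=4 r=10: min(19,15)*6=90 best=176, r--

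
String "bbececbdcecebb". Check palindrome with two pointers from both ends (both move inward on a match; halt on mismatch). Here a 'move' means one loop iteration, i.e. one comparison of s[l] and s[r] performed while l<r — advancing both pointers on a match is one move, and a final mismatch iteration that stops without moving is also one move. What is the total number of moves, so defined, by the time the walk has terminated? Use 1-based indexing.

l=1 r=14: 'b'=='b', l++,r--
l=2 r=13: 'b'=='b', l++,r--
l=3 r=12: 'e'=='e', l++,r--
l=4 r=11: 'c'=='c', l++,r--
l=5 r=10: 'e'=='e', l++,r--
l=6 r=9: 'c'=='c', l++,r--
l=7 r=8: 'b'!='d', stop

7 moves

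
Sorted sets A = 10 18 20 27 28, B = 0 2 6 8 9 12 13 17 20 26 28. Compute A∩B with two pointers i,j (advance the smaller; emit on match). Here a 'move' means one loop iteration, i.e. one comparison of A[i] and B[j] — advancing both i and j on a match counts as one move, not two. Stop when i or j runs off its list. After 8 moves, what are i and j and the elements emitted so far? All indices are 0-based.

i=0 j=0: 10>0, j++
i=0 j=1: 10>2, j++
i=0 j=2: 10>6, j++
i=0 j=3: 10>8, j++
i=0 j=4: 10>9, j++
i=0 j=5: 10<12, i++
i=1 j=5: 18>12, j++
i=1 j=6: 18>13, j++

i=1, j=7, emitted=[]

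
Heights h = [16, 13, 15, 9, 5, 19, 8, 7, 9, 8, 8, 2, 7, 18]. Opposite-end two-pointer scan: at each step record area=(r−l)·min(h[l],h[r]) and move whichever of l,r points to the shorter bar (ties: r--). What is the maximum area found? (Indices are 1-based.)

l=1 r=14: min(16,18)*13=208 best=208 *, l++
l=2 r=14: min(13,18)*12=156 best=208, l++
l=3 r=14: min(15,18)*11=165 best=208, l++
l=4 r=14: min(9,18)*10=90 best=208, l++
l=5 r=14: min(5,18)*9=45 best=208, l++
l=6 r=14: min(19,18)*8=144 best=208, r--
l=6 r=13: min(19,7)*7=49 best=208, r--
l=6 r=12: min(19,2)*6=12 best=208, r--
l=6 r=11: min(19,8)*5=40 best=208, r--
l=6 r=10: min(19,8)*4=32 best=208, r--
l=6 r=9: min(19,9)*3=27 best=208, r--
l=6 r=8: min(19,7)*2=14 best=208, r--
l=6 r=7: min(19,8)*1=8 best=208, r--

max area = 208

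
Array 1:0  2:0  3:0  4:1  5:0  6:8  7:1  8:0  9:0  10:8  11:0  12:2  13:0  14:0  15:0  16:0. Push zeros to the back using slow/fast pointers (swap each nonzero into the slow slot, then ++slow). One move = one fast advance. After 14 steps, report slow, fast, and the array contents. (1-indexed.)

(s=1,f=1) a[fast]=0 → fast++
(s=1,f=2) a[fast]=0 → fast++
(s=1,f=3) a[fast]=0 → fast++
(s=1,f=4) a[fast]=1≠0 swap→a[1]=1 → slow++,fast++
(s=2,f=5) a[fast]=0 → fast++
(s=2,f=6) a[fast]=8≠0 swap→a[2]=8 → slow++,fast++
(s=3,f=7) a[fast]=1≠0 swap→a[3]=1 → slow++,fast++
(s=4,f=8) a[fast]=0 → fast++
(s=4,f=9) a[fast]=0 → fast++
(s=4,f=10) a[fast]=8≠0 swap→a[4]=8 → slow++,fast++
(s=5,f=11) a[fast]=0 → fast++
(s=5,f=12) a[fast]=2≠0 swap→a[5]=2 → slow++,fast++
(s=6,f=13) a[fast]=0 → fast++
(s=6,f=14) a[fast]=0 → fast++

slow=6, fast=15, a=[1, 8, 1, 8, 2, 0, 0, 0, 0, 0, 0, 0, 0, 0, 0, 0]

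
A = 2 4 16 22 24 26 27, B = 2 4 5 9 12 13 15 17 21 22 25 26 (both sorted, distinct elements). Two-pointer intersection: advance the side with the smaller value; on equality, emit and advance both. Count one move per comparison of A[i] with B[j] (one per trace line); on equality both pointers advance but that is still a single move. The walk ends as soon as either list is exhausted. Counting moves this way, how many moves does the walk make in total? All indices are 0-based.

14 moves

i=0 j=0: 2==2 emit, i++,j++
i=1 j=1: 4==4 emit, i++,j++
i=2 j=2: 16>5, j++
i=2 j=3: 16>9, j++
i=2 j=4: 16>12, j++
i=2 j=5: 16>13, j++
i=2 j=6: 16>15, j++
i=2 j=7: 16<17, i++
i=3 j=7: 22>17, j++
i=3 j=8: 22>21, j++
i=3 j=9: 22==22 emit, i++,j++
i=4 j=10: 24<25, i++
i=5 j=10: 26>25, j++
i=5 j=11: 26==26 emit, i++,j++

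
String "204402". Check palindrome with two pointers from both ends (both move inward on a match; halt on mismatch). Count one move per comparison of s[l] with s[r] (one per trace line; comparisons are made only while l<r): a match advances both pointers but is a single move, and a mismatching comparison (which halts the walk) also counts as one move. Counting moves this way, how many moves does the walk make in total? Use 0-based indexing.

3 moves

[0,5] '2'=='2' → l++,r--
[1,4] '0'=='0' → l++,r--
[2,3] '4'=='4' → l++,r--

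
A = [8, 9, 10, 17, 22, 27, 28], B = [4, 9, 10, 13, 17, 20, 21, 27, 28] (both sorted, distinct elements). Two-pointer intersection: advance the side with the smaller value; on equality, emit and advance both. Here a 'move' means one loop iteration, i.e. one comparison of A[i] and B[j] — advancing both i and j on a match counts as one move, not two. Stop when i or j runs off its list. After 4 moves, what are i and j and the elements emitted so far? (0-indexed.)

i=3, j=3, emitted=[9, 10]

[i=0,j=0] 8>4 → j++
[i=0,j=1] 8<9 → i++
[i=1,j=1] 9==9 emit → i++,j++
[i=2,j=2] 10==10 emit → i++,j++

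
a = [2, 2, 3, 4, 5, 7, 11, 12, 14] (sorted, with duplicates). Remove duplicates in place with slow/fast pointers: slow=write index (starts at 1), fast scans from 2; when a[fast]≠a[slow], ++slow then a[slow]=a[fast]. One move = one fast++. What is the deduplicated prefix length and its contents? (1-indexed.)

length 8; prefix = [2, 3, 4, 5, 7, 11, 12, 14]

slow=1 fast=2: a[fast]=2=a[slow] dup, fast++
slow=1 fast=3: a[fast]=3≠a[slow]=2 write a[2]=3, slow++,fast++
slow=2 fast=4: a[fast]=4≠a[slow]=3 write a[3]=4, slow++,fast++
slow=3 fast=5: a[fast]=5≠a[slow]=4 write a[4]=5, slow++,fast++
slow=4 fast=6: a[fast]=7≠a[slow]=5 write a[5]=7, slow++,fast++
slow=5 fast=7: a[fast]=11≠a[slow]=7 write a[6]=11, slow++,fast++
slow=6 fast=8: a[fast]=12≠a[slow]=11 write a[7]=12, slow++,fast++
slow=7 fast=9: a[fast]=14≠a[slow]=12 write a[8]=14, slow++,fast++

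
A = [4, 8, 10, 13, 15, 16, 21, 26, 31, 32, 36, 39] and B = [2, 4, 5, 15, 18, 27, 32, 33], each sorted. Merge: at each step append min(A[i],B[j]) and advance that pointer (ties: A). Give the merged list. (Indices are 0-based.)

[2, 4, 4, 5, 8, 10, 13, 15, 15, 16, 18, 21, 26, 27, 31, 32, 32, 33, 36, 39]

[i=0,j=0] A[i]=4>B[j]=2 take 2 → j++
[i=0,j=1] A[i]=4<=B[j]=4 take 4 → i++
[i=1,j=1] A[i]=8>B[j]=4 take 4 → j++
[i=1,j=2] A[i]=8>B[j]=5 take 5 → j++
[i=1,j=3] A[i]=8<=B[j]=15 take 8 → i++
[i=2,j=3] A[i]=10<=B[j]=15 take 10 → i++
[i=3,j=3] A[i]=13<=B[j]=15 take 13 → i++
[i=4,j=3] A[i]=15<=B[j]=15 take 15 → i++
[i=5,j=3] A[i]=16>B[j]=15 take 15 → j++
[i=5,j=4] A[i]=16<=B[j]=18 take 16 → i++
[i=6,j=4] A[i]=21>B[j]=18 take 18 → j++
[i=6,j=5] A[i]=21<=B[j]=27 take 21 → i++
[i=7,j=5] A[i]=26<=B[j]=27 take 26 → i++
[i=8,j=5] A[i]=31>B[j]=27 take 27 → j++
[i=8,j=6] A[i]=31<=B[j]=32 take 31 → i++
[i=9,j=6] A[i]=32<=B[j]=32 take 32 → i++
[i=10,j=6] A[i]=36>B[j]=32 take 32 → j++
[i=10,j=7] A[i]=36>B[j]=33 take 33 → j++
[i=10,j=8] B done, take A[i]=36 → i++
[i=11,j=8] B done, take A[i]=39 → i++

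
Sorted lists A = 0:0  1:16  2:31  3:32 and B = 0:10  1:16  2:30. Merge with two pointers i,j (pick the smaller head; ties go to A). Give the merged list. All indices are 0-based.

[0, 10, 16, 16, 30, 31, 32]

[i=0,j=0] A[i]=0<=B[j]=10 take 0 → i++
[i=1,j=0] A[i]=16>B[j]=10 take 10 → j++
[i=1,j=1] A[i]=16<=B[j]=16 take 16 → i++
[i=2,j=1] A[i]=31>B[j]=16 take 16 → j++
[i=2,j=2] A[i]=31>B[j]=30 take 30 → j++
[i=2,j=3] B done, take A[i]=31 → i++
[i=3,j=3] B done, take A[i]=32 → i++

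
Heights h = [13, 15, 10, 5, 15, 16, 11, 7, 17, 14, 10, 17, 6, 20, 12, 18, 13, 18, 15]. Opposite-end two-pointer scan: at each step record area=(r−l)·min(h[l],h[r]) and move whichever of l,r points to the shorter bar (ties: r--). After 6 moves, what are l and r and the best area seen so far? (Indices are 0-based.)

l=0 r=18: min(13,15)*18=234 best=234 *, l++
l=1 r=18: min(15,15)*17=255 best=255 *, r--
l=1 r=17: min(15,18)*16=240 best=255, l++
l=2 r=17: min(10,18)*15=150 best=255, l++
l=3 r=17: min(5,18)*14=70 best=255, l++
l=4 r=17: min(15,18)*13=195 best=255, l++

l=5, r=17, best area=255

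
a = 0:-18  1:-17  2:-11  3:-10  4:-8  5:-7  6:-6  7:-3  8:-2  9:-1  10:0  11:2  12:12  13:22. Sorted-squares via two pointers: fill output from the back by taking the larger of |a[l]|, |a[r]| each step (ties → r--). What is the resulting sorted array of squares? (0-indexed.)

[0,13] |-18|<=|22| out[13]=484 → r--
[0,12] |-18|>|12| out[12]=324 → l++
[1,12] |-17|>|12| out[11]=289 → l++
[2,12] |-11|<=|12| out[10]=144 → r--
[2,11] |-11|>|2| out[9]=121 → l++
[3,11] |-10|>|2| out[8]=100 → l++
[4,11] |-8|>|2| out[7]=64 → l++
[5,11] |-7|>|2| out[6]=49 → l++
[6,11] |-6|>|2| out[5]=36 → l++
[7,11] |-3|>|2| out[4]=9 → l++
[8,11] |-2|<=|2| out[3]=4 → r--
[8,10] |-2|>|0| out[2]=4 → l++
[9,10] |-1|>|0| out[1]=1 → l++
[10,10] |0|<=|0| out[0]=0 → r--

[0, 1, 4, 4, 9, 36, 49, 64, 100, 121, 144, 289, 324, 484]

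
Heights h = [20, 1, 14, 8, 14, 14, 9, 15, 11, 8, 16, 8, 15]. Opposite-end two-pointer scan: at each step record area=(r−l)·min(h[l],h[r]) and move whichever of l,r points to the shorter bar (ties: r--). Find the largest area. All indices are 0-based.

l=0 r=12: min(20,15)*12=180 best=180 *, r--
l=0 r=11: min(20,8)*11=88 best=180, r--
l=0 r=10: min(20,16)*10=160 best=180, r--
l=0 r=9: min(20,8)*9=72 best=180, r--
l=0 r=8: min(20,11)*8=88 best=180, r--
l=0 r=7: min(20,15)*7=105 best=180, r--
l=0 r=6: min(20,9)*6=54 best=180, r--
l=0 r=5: min(20,14)*5=70 best=180, r--
l=0 r=4: min(20,14)*4=56 best=180, r--
l=0 r=3: min(20,8)*3=24 best=180, r--
l=0 r=2: min(20,14)*2=28 best=180, r--
l=0 r=1: min(20,1)*1=1 best=180, r--

max area = 180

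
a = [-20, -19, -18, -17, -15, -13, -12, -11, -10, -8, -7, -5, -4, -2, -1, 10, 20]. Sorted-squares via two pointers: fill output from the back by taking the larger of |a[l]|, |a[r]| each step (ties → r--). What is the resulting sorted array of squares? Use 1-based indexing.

[1, 4, 16, 25, 49, 64, 100, 100, 121, 144, 169, 225, 289, 324, 361, 400, 400]

[1,17] |-20|<=|20| out[17]=400 → r--
[1,16] |-20|>|10| out[16]=400 → l++
[2,16] |-19|>|10| out[15]=361 → l++
[3,16] |-18|>|10| out[14]=324 → l++
[4,16] |-17|>|10| out[13]=289 → l++
[5,16] |-15|>|10| out[12]=225 → l++
[6,16] |-13|>|10| out[11]=169 → l++
[7,16] |-12|>|10| out[10]=144 → l++
[8,16] |-11|>|10| out[9]=121 → l++
[9,16] |-10|<=|10| out[8]=100 → r--
[9,15] |-10|>|-1| out[7]=100 → l++
[10,15] |-8|>|-1| out[6]=64 → l++
[11,15] |-7|>|-1| out[5]=49 → l++
[12,15] |-5|>|-1| out[4]=25 → l++
[13,15] |-4|>|-1| out[3]=16 → l++
[14,15] |-2|>|-1| out[2]=4 → l++
[15,15] |-1|<=|-1| out[1]=1 → r--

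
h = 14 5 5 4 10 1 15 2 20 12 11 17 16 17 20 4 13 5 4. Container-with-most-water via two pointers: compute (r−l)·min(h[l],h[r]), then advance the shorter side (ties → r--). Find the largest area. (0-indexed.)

[0,18] min(14,4)*18=72 best=72 * → r--
[0,17] min(14,5)*17=85 best=85 * → r--
[0,16] min(14,13)*16=208 best=208 * → r--
[0,15] min(14,4)*15=60 best=208 → r--
[0,14] min(14,20)*14=196 best=208 → l++
[1,14] min(5,20)*13=65 best=208 → l++
[2,14] min(5,20)*12=60 best=208 → l++
[3,14] min(4,20)*11=44 best=208 → l++
[4,14] min(10,20)*10=100 best=208 → l++
[5,14] min(1,20)*9=9 best=208 → l++
[6,14] min(15,20)*8=120 best=208 → l++
[7,14] min(2,20)*7=14 best=208 → l++
[8,14] min(20,20)*6=120 best=208 → r--
[8,13] min(20,17)*5=85 best=208 → r--
[8,12] min(20,16)*4=64 best=208 → r--
[8,11] min(20,17)*3=51 best=208 → r--
[8,10] min(20,11)*2=22 best=208 → r--
[8,9] min(20,12)*1=12 best=208 → r--

max area = 208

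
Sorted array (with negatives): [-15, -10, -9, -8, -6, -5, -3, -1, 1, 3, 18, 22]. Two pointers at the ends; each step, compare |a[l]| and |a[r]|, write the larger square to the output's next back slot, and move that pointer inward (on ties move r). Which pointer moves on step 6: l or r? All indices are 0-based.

l=0 r=11: |-15|<=|22| out[11]=484, r--
l=0 r=10: |-15|<=|18| out[10]=324, r--
l=0 r=9: |-15|>|3| out[9]=225, l++
l=1 r=9: |-10|>|3| out[8]=100, l++
l=2 r=9: |-9|>|3| out[7]=81, l++
l=3 r=9: |-8|>|3| out[6]=64, l++

l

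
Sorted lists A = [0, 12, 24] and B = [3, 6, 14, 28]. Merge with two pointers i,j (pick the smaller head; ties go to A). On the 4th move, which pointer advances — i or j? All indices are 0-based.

i=0 j=0: A[i]=0<=B[j]=3 take 0, i++
i=1 j=0: A[i]=12>B[j]=3 take 3, j++
i=1 j=1: A[i]=12>B[j]=6 take 6, j++
i=1 j=2: A[i]=12<=B[j]=14 take 12, i++

i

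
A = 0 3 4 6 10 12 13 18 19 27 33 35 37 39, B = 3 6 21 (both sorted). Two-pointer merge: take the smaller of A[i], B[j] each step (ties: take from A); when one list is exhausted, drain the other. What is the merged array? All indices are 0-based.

[0, 3, 3, 4, 6, 6, 10, 12, 13, 18, 19, 21, 27, 33, 35, 37, 39]

[i=0,j=0] A[i]=0<=B[j]=3 take 0 → i++
[i=1,j=0] A[i]=3<=B[j]=3 take 3 → i++
[i=2,j=0] A[i]=4>B[j]=3 take 3 → j++
[i=2,j=1] A[i]=4<=B[j]=6 take 4 → i++
[i=3,j=1] A[i]=6<=B[j]=6 take 6 → i++
[i=4,j=1] A[i]=10>B[j]=6 take 6 → j++
[i=4,j=2] A[i]=10<=B[j]=21 take 10 → i++
[i=5,j=2] A[i]=12<=B[j]=21 take 12 → i++
[i=6,j=2] A[i]=13<=B[j]=21 take 13 → i++
[i=7,j=2] A[i]=18<=B[j]=21 take 18 → i++
[i=8,j=2] A[i]=19<=B[j]=21 take 19 → i++
[i=9,j=2] A[i]=27>B[j]=21 take 21 → j++
[i=9,j=3] B done, take A[i]=27 → i++
[i=10,j=3] B done, take A[i]=33 → i++
[i=11,j=3] B done, take A[i]=35 → i++
[i=12,j=3] B done, take A[i]=37 → i++
[i=13,j=3] B done, take A[i]=39 → i++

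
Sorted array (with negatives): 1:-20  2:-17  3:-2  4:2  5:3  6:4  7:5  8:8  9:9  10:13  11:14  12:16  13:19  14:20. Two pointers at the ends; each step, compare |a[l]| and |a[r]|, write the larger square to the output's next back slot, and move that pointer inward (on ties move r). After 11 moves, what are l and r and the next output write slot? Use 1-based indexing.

l=3, r=5, next write slot=3

[1,14] |-20|<=|20| out[14]=400 → r--
[1,13] |-20|>|19| out[13]=400 → l++
[2,13] |-17|<=|19| out[12]=361 → r--
[2,12] |-17|>|16| out[11]=289 → l++
[3,12] |-2|<=|16| out[10]=256 → r--
[3,11] |-2|<=|14| out[9]=196 → r--
[3,10] |-2|<=|13| out[8]=169 → r--
[3,9] |-2|<=|9| out[7]=81 → r--
[3,8] |-2|<=|8| out[6]=64 → r--
[3,7] |-2|<=|5| out[5]=25 → r--
[3,6] |-2|<=|4| out[4]=16 → r--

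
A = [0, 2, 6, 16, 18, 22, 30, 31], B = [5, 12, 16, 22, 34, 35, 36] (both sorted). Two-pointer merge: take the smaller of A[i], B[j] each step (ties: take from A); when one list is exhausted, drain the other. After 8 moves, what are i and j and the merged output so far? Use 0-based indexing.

i=5, j=3, merged so far=[0, 2, 5, 6, 12, 16, 16, 18]

i=0 j=0: A[i]=0<=B[j]=5 take 0, i++
i=1 j=0: A[i]=2<=B[j]=5 take 2, i++
i=2 j=0: A[i]=6>B[j]=5 take 5, j++
i=2 j=1: A[i]=6<=B[j]=12 take 6, i++
i=3 j=1: A[i]=16>B[j]=12 take 12, j++
i=3 j=2: A[i]=16<=B[j]=16 take 16, i++
i=4 j=2: A[i]=18>B[j]=16 take 16, j++
i=4 j=3: A[i]=18<=B[j]=22 take 18, i++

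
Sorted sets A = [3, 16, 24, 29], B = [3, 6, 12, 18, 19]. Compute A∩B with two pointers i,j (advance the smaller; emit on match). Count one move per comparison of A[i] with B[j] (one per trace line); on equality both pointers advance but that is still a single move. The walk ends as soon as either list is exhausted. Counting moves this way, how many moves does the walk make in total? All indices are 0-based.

6 moves

i=0 j=0: 3==3 emit, i++,j++
i=1 j=1: 16>6, j++
i=1 j=2: 16>12, j++
i=1 j=3: 16<18, i++
i=2 j=3: 24>18, j++
i=2 j=4: 24>19, j++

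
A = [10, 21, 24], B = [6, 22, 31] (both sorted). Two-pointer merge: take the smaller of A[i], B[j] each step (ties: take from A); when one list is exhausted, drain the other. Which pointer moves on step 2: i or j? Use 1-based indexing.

i

[i=1,j=1] A[i]=10>B[j]=6 take 6 → j++
[i=1,j=2] A[i]=10<=B[j]=22 take 10 → i++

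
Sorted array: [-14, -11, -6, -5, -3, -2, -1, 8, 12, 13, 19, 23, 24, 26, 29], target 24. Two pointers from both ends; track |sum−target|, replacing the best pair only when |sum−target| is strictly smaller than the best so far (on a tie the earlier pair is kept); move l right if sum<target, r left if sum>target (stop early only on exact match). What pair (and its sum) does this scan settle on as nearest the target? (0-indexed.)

[0,14] -14+29=15 d=9 * → l++
[1,14] -11+29=18 d=6 * → l++
[2,14] -6+29=23 d=1 * → l++
[3,14] -5+29=24 d=0 * → stop

pair (-5, 29) with sum 24 (|Δ|=0)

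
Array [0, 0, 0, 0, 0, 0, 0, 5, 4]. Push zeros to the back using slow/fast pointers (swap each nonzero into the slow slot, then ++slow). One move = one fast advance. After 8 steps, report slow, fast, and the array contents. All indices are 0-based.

slow=1, fast=8, a=[5, 0, 0, 0, 0, 0, 0, 0, 4]

slow=0 fast=0: a[fast]=0, fast++
slow=0 fast=1: a[fast]=0, fast++
slow=0 fast=2: a[fast]=0, fast++
slow=0 fast=3: a[fast]=0, fast++
slow=0 fast=4: a[fast]=0, fast++
slow=0 fast=5: a[fast]=0, fast++
slow=0 fast=6: a[fast]=0, fast++
slow=0 fast=7: a[fast]=5≠0 swap→a[0]=5, slow++,fast++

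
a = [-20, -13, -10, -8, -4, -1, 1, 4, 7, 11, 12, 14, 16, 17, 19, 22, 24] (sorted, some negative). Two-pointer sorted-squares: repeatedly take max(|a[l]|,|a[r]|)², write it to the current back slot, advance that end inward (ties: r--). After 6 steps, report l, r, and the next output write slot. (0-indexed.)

[0,16] |-20|<=|24| out[16]=576 → r--
[0,15] |-20|<=|22| out[15]=484 → r--
[0,14] |-20|>|19| out[14]=400 → l++
[1,14] |-13|<=|19| out[13]=361 → r--
[1,13] |-13|<=|17| out[12]=289 → r--
[1,12] |-13|<=|16| out[11]=256 → r--

l=1, r=11, next write slot=10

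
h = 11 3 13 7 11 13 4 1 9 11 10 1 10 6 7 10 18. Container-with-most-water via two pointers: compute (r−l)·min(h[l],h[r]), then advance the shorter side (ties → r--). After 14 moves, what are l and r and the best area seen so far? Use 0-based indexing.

[0,16] min(11,18)*16=176 best=176 * → l++
[1,16] min(3,18)*15=45 best=176 → l++
[2,16] min(13,18)*14=182 best=182 * → l++
[3,16] min(7,18)*13=91 best=182 → l++
[4,16] min(11,18)*12=132 best=182 → l++
[5,16] min(13,18)*11=143 best=182 → l++
[6,16] min(4,18)*10=40 best=182 → l++
[7,16] min(1,18)*9=9 best=182 → l++
[8,16] min(9,18)*8=72 best=182 → l++
[9,16] min(11,18)*7=77 best=182 → l++
[10,16] min(10,18)*6=60 best=182 → l++
[11,16] min(1,18)*5=5 best=182 → l++
[12,16] min(10,18)*4=40 best=182 → l++
[13,16] min(6,18)*3=18 best=182 → l++

l=14, r=16, best area=182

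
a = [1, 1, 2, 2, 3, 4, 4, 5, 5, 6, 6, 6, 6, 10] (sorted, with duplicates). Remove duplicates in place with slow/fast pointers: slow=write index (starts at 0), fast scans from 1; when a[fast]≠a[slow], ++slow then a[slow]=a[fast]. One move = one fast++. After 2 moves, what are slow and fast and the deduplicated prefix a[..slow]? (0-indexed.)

(s=0,f=1) a[fast]=1=a[slow] dup → fast++
(s=0,f=2) a[fast]=2≠a[slow]=1 write a[1]=2 → slow++,fast++

slow=1, fast=3, prefix=[1, 2]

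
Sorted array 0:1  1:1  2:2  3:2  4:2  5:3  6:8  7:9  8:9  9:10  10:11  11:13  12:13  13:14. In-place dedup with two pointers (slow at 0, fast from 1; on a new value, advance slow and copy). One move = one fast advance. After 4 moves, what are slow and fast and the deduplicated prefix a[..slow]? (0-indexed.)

(s=0,f=1) a[fast]=1=a[slow] dup → fast++
(s=0,f=2) a[fast]=2≠a[slow]=1 write a[1]=2 → slow++,fast++
(s=1,f=3) a[fast]=2=a[slow] dup → fast++
(s=1,f=4) a[fast]=2=a[slow] dup → fast++

slow=1, fast=5, prefix=[1, 2]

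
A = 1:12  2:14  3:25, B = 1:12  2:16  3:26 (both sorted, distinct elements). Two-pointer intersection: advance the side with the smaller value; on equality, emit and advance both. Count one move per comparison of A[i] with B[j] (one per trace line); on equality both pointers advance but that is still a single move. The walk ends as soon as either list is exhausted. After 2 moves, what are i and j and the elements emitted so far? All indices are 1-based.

i=3, j=2, emitted=[12]

[i=1,j=1] 12==12 emit → i++,j++
[i=2,j=2] 14<16 → i++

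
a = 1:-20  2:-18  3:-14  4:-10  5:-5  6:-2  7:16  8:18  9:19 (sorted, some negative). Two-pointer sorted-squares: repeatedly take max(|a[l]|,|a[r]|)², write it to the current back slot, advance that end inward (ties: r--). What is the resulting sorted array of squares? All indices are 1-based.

[1,9] |-20|>|19| out[9]=400 → l++
[2,9] |-18|<=|19| out[8]=361 → r--
[2,8] |-18|<=|18| out[7]=324 → r--
[2,7] |-18|>|16| out[6]=324 → l++
[3,7] |-14|<=|16| out[5]=256 → r--
[3,6] |-14|>|-2| out[4]=196 → l++
[4,6] |-10|>|-2| out[3]=100 → l++
[5,6] |-5|>|-2| out[2]=25 → l++
[6,6] |-2|<=|-2| out[1]=4 → r--

[4, 25, 100, 196, 256, 324, 324, 361, 400]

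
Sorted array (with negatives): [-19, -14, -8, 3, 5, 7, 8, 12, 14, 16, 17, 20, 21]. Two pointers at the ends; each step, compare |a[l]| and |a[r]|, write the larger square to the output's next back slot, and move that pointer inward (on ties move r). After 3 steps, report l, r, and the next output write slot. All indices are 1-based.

l=2, r=11, next write slot=10

[1,13] |-19|<=|21| out[13]=441 → r--
[1,12] |-19|<=|20| out[12]=400 → r--
[1,11] |-19|>|17| out[11]=361 → l++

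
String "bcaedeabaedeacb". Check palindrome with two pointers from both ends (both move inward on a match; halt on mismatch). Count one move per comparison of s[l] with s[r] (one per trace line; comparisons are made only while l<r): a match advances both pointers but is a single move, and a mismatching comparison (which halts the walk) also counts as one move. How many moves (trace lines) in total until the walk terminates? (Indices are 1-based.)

[1,15] 'b'=='b' → l++,r--
[2,14] 'c'=='c' → l++,r--
[3,13] 'a'=='a' → l++,r--
[4,12] 'e'=='e' → l++,r--
[5,11] 'd'=='d' → l++,r--
[6,10] 'e'=='e' → l++,r--
[7,9] 'a'=='a' → l++,r--

7 moves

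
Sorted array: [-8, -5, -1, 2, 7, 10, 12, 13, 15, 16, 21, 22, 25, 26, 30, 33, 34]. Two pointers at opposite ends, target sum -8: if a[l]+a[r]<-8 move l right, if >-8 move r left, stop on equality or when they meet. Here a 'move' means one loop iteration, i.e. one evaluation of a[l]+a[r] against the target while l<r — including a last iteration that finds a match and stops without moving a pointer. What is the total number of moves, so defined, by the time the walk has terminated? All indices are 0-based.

[0,16] -8+34=26 >-8 → r--
[0,15] -8+33=25 >-8 → r--
[0,14] -8+30=22 >-8 → r--
[0,13] -8+26=18 >-8 → r--
[0,12] -8+25=17 >-8 → r--
[0,11] -8+22=14 >-8 → r--
[0,10] -8+21=13 >-8 → r--
[0,9] -8+16=8 >-8 → r--
[0,8] -8+15=7 >-8 → r--
[0,7] -8+13=5 >-8 → r--
[0,6] -8+12=4 >-8 → r--
[0,5] -8+10=2 >-8 → r--
[0,4] -8+7=-1 >-8 → r--
[0,3] -8+2=-6 >-8 → r--
[0,2] -8+-1=-9 <-8 → l++
[1,2] -5+-1=-6 >-8 → r--

16 moves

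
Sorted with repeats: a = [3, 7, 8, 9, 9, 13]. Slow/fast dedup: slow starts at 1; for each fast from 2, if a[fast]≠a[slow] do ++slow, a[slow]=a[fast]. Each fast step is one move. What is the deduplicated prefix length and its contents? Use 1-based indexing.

length 5; prefix = [3, 7, 8, 9, 13]

slow=1 fast=2: a[fast]=7≠a[slow]=3 write a[2]=7, slow++,fast++
slow=2 fast=3: a[fast]=8≠a[slow]=7 write a[3]=8, slow++,fast++
slow=3 fast=4: a[fast]=9≠a[slow]=8 write a[4]=9, slow++,fast++
slow=4 fast=5: a[fast]=9=a[slow] dup, fast++
slow=4 fast=6: a[fast]=13≠a[slow]=9 write a[5]=13, slow++,fast++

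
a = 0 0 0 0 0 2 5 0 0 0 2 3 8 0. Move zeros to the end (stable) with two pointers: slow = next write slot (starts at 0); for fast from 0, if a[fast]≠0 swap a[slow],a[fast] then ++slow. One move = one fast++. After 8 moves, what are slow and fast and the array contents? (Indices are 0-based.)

slow=2, fast=8, a=[2, 5, 0, 0, 0, 0, 0, 0, 0, 0, 2, 3, 8, 0]

slow=0 fast=0: a[fast]=0, fast++
slow=0 fast=1: a[fast]=0, fast++
slow=0 fast=2: a[fast]=0, fast++
slow=0 fast=3: a[fast]=0, fast++
slow=0 fast=4: a[fast]=0, fast++
slow=0 fast=5: a[fast]=2≠0 swap→a[0]=2, slow++,fast++
slow=1 fast=6: a[fast]=5≠0 swap→a[1]=5, slow++,fast++
slow=2 fast=7: a[fast]=0, fast++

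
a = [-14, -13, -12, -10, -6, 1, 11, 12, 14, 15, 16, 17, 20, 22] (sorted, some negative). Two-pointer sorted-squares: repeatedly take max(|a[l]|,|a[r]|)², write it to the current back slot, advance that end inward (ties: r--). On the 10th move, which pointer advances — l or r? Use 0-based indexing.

l

[0,13] |-14|<=|22| out[13]=484 → r--
[0,12] |-14|<=|20| out[12]=400 → r--
[0,11] |-14|<=|17| out[11]=289 → r--
[0,10] |-14|<=|16| out[10]=256 → r--
[0,9] |-14|<=|15| out[9]=225 → r--
[0,8] |-14|<=|14| out[8]=196 → r--
[0,7] |-14|>|12| out[7]=196 → l++
[1,7] |-13|>|12| out[6]=169 → l++
[2,7] |-12|<=|12| out[5]=144 → r--
[2,6] |-12|>|11| out[4]=144 → l++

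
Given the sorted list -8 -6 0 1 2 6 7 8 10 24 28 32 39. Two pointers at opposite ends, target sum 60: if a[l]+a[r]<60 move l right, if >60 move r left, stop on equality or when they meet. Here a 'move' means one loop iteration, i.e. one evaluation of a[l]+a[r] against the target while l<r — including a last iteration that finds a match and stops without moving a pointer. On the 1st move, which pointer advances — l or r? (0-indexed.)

l

l=0 r=12: -8+39=31 <60, l++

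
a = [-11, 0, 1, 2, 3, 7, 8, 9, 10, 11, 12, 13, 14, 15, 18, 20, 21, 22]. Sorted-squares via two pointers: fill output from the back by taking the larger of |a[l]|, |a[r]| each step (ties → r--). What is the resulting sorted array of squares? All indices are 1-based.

l=1 r=18: |-11|<=|22| out[18]=484, r--
l=1 r=17: |-11|<=|21| out[17]=441, r--
l=1 r=16: |-11|<=|20| out[16]=400, r--
l=1 r=15: |-11|<=|18| out[15]=324, r--
l=1 r=14: |-11|<=|15| out[14]=225, r--
l=1 r=13: |-11|<=|14| out[13]=196, r--
l=1 r=12: |-11|<=|13| out[12]=169, r--
l=1 r=11: |-11|<=|12| out[11]=144, r--
l=1 r=10: |-11|<=|11| out[10]=121, r--
l=1 r=9: |-11|>|10| out[9]=121, l++
l=2 r=9: |0|<=|10| out[8]=100, r--
l=2 r=8: |0|<=|9| out[7]=81, r--
l=2 r=7: |0|<=|8| out[6]=64, r--
l=2 r=6: |0|<=|7| out[5]=49, r--
l=2 r=5: |0|<=|3| out[4]=9, r--
l=2 r=4: |0|<=|2| out[3]=4, r--
l=2 r=3: |0|<=|1| out[2]=1, r--
l=2 r=2: |0|<=|0| out[1]=0, r--

[0, 1, 4, 9, 49, 64, 81, 100, 121, 121, 144, 169, 196, 225, 324, 400, 441, 484]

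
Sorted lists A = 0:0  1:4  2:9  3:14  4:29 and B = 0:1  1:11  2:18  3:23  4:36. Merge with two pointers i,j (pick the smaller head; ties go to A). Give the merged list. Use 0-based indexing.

i=0 j=0: A[i]=0<=B[j]=1 take 0, i++
i=1 j=0: A[i]=4>B[j]=1 take 1, j++
i=1 j=1: A[i]=4<=B[j]=11 take 4, i++
i=2 j=1: A[i]=9<=B[j]=11 take 9, i++
i=3 j=1: A[i]=14>B[j]=11 take 11, j++
i=3 j=2: A[i]=14<=B[j]=18 take 14, i++
i=4 j=2: A[i]=29>B[j]=18 take 18, j++
i=4 j=3: A[i]=29>B[j]=23 take 23, j++
i=4 j=4: A[i]=29<=B[j]=36 take 29, i++
i=5 j=4: A done, take B[j]=36, j++

[0, 1, 4, 9, 11, 14, 18, 23, 29, 36]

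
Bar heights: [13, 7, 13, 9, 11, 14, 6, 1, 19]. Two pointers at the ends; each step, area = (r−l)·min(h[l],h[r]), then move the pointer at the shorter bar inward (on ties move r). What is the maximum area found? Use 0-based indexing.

[0,8] min(13,19)*8=104 best=104 * → l++
[1,8] min(7,19)*7=49 best=104 → l++
[2,8] min(13,19)*6=78 best=104 → l++
[3,8] min(9,19)*5=45 best=104 → l++
[4,8] min(11,19)*4=44 best=104 → l++
[5,8] min(14,19)*3=42 best=104 → l++
[6,8] min(6,19)*2=12 best=104 → l++
[7,8] min(1,19)*1=1 best=104 → l++

max area = 104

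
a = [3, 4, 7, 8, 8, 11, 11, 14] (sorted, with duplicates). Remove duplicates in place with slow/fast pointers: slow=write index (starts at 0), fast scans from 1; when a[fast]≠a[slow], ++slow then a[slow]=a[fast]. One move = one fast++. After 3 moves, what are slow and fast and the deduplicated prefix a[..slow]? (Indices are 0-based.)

slow=0 fast=1: a[fast]=4≠a[slow]=3 write a[1]=4, slow++,fast++
slow=1 fast=2: a[fast]=7≠a[slow]=4 write a[2]=7, slow++,fast++
slow=2 fast=3: a[fast]=8≠a[slow]=7 write a[3]=8, slow++,fast++

slow=3, fast=4, prefix=[3, 4, 7, 8]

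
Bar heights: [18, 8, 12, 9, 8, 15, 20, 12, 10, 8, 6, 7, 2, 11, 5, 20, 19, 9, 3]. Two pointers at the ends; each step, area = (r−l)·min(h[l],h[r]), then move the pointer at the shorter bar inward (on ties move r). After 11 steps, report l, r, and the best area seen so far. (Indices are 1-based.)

l=7, r=14, best area=288

l=1 r=19: min(18,3)*18=54 best=54 *, r--
l=1 r=18: min(18,9)*17=153 best=153 *, r--
l=1 r=17: min(18,19)*16=288 best=288 *, l++
l=2 r=17: min(8,19)*15=120 best=288, l++
l=3 r=17: min(12,19)*14=168 best=288, l++
l=4 r=17: min(9,19)*13=117 best=288, l++
l=5 r=17: min(8,19)*12=96 best=288, l++
l=6 r=17: min(15,19)*11=165 best=288, l++
l=7 r=17: min(20,19)*10=190 best=288, r--
l=7 r=16: min(20,20)*9=180 best=288, r--
l=7 r=15: min(20,5)*8=40 best=288, r--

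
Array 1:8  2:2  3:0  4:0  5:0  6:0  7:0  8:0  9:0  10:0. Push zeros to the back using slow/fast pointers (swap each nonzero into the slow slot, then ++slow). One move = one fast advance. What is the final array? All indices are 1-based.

(s=1,f=1) a[fast]=8≠0 swap→a[1]=8 → slow++,fast++
(s=2,f=2) a[fast]=2≠0 swap→a[2]=2 → slow++,fast++
(s=3,f=3) a[fast]=0 → fast++
(s=3,f=4) a[fast]=0 → fast++
(s=3,f=5) a[fast]=0 → fast++
(s=3,f=6) a[fast]=0 → fast++
(s=3,f=7) a[fast]=0 → fast++
(s=3,f=8) a[fast]=0 → fast++
(s=3,f=9) a[fast]=0 → fast++
(s=3,f=10) a[fast]=0 → fast++

[8, 2, 0, 0, 0, 0, 0, 0, 0, 0]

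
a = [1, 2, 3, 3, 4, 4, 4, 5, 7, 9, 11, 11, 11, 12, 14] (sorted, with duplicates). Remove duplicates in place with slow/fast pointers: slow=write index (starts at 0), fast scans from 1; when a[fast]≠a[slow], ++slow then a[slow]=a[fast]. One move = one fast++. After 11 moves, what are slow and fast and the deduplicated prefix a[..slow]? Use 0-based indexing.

slow=0 fast=1: a[fast]=2≠a[slow]=1 write a[1]=2, slow++,fast++
slow=1 fast=2: a[fast]=3≠a[slow]=2 write a[2]=3, slow++,fast++
slow=2 fast=3: a[fast]=3=a[slow] dup, fast++
slow=2 fast=4: a[fast]=4≠a[slow]=3 write a[3]=4, slow++,fast++
slow=3 fast=5: a[fast]=4=a[slow] dup, fast++
slow=3 fast=6: a[fast]=4=a[slow] dup, fast++
slow=3 fast=7: a[fast]=5≠a[slow]=4 write a[4]=5, slow++,fast++
slow=4 fast=8: a[fast]=7≠a[slow]=5 write a[5]=7, slow++,fast++
slow=5 fast=9: a[fast]=9≠a[slow]=7 write a[6]=9, slow++,fast++
slow=6 fast=10: a[fast]=11≠a[slow]=9 write a[7]=11, slow++,fast++
slow=7 fast=11: a[fast]=11=a[slow] dup, fast++

slow=7, fast=12, prefix=[1, 2, 3, 4, 5, 7, 9, 11]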